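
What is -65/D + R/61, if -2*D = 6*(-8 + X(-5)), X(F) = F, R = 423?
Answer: 964/183 ≈ 5.2678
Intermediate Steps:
D = 39 (D = -3*(-8 - 5) = -3*(-13) = -½*(-78) = 39)
-65/D + R/61 = -65/39 + 423/61 = -65*1/39 + 423*(1/61) = -5/3 + 423/61 = 964/183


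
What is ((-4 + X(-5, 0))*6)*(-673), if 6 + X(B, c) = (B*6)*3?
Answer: 403800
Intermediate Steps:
X(B, c) = -6 + 18*B (X(B, c) = -6 + (B*6)*3 = -6 + (6*B)*3 = -6 + 18*B)
((-4 + X(-5, 0))*6)*(-673) = ((-4 + (-6 + 18*(-5)))*6)*(-673) = ((-4 + (-6 - 90))*6)*(-673) = ((-4 - 96)*6)*(-673) = -100*6*(-673) = -600*(-673) = 403800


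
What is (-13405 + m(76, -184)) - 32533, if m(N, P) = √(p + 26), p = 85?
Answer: -45938 + √111 ≈ -45927.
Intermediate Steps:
m(N, P) = √111 (m(N, P) = √(85 + 26) = √111)
(-13405 + m(76, -184)) - 32533 = (-13405 + √111) - 32533 = -45938 + √111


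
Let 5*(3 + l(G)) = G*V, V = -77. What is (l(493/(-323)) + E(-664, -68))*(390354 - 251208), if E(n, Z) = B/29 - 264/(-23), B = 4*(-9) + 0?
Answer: 271053068496/63365 ≈ 4.2776e+6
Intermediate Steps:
l(G) = -3 - 77*G/5 (l(G) = -3 + (G*(-77))/5 = -3 + (-77*G)/5 = -3 - 77*G/5)
B = -36 (B = -36 + 0 = -36)
E(n, Z) = 6828/667 (E(n, Z) = -36/29 - 264/(-23) = -36*1/29 - 264*(-1/23) = -36/29 + 264/23 = 6828/667)
(l(493/(-323)) + E(-664, -68))*(390354 - 251208) = ((-3 - 37961/(5*(-323))) + 6828/667)*(390354 - 251208) = ((-3 - 37961*(-1)/(5*323)) + 6828/667)*139146 = ((-3 - 77/5*(-29/19)) + 6828/667)*139146 = ((-3 + 2233/95) + 6828/667)*139146 = (1948/95 + 6828/667)*139146 = (1947976/63365)*139146 = 271053068496/63365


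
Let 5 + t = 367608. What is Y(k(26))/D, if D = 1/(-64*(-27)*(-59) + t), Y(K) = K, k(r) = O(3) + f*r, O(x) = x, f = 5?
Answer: 35331583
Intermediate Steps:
k(r) = 3 + 5*r
t = 367603 (t = -5 + 367608 = 367603)
D = 1/265651 (D = 1/(-64*(-27)*(-59) + 367603) = 1/(1728*(-59) + 367603) = 1/(-101952 + 367603) = 1/265651 ≈ 3.7643e-6)
Y(k(26))/D = (3 + 5*26)/(1/265651) = (3 + 130)*265651 = 133*265651 = 35331583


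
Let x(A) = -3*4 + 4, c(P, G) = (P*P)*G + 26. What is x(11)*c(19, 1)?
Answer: -3096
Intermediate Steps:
c(P, G) = 26 + G*P² (c(P, G) = P²*G + 26 = G*P² + 26 = 26 + G*P²)
x(A) = -8 (x(A) = -12 + 4 = -8)
x(11)*c(19, 1) = -8*(26 + 1*19²) = -8*(26 + 1*361) = -8*(26 + 361) = -8*387 = -3096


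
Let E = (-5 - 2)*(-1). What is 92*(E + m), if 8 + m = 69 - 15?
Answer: 4876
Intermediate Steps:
E = 7 (E = -7*(-1) = 7)
m = 46 (m = -8 + (69 - 15) = -8 + 54 = 46)
92*(E + m) = 92*(7 + 46) = 92*53 = 4876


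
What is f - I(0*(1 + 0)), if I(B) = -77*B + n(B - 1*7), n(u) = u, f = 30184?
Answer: 30191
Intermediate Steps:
I(B) = -7 - 76*B (I(B) = -77*B + (B - 1*7) = -77*B + (B - 7) = -77*B + (-7 + B) = -7 - 76*B)
f - I(0*(1 + 0)) = 30184 - (-7 - 0*(1 + 0)) = 30184 - (-7 - 0) = 30184 - (-7 - 76*0) = 30184 - (-7 + 0) = 30184 - 1*(-7) = 30184 + 7 = 30191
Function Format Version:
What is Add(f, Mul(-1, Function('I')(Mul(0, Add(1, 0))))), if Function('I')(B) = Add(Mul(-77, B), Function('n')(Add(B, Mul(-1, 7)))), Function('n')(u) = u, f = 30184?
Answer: 30191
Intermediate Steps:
Function('I')(B) = Add(-7, Mul(-76, B)) (Function('I')(B) = Add(Mul(-77, B), Add(B, Mul(-1, 7))) = Add(Mul(-77, B), Add(B, -7)) = Add(Mul(-77, B), Add(-7, B)) = Add(-7, Mul(-76, B)))
Add(f, Mul(-1, Function('I')(Mul(0, Add(1, 0))))) = Add(30184, Mul(-1, Add(-7, Mul(-76, Mul(0, Add(1, 0)))))) = Add(30184, Mul(-1, Add(-7, Mul(-76, Mul(0, 1))))) = Add(30184, Mul(-1, Add(-7, Mul(-76, 0)))) = Add(30184, Mul(-1, Add(-7, 0))) = Add(30184, Mul(-1, -7)) = Add(30184, 7) = 30191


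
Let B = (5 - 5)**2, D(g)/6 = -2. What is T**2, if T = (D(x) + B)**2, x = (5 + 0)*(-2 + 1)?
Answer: 20736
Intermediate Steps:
x = -5 (x = 5*(-1) = -5)
D(g) = -12 (D(g) = 6*(-2) = -12)
B = 0 (B = 0**2 = 0)
T = 144 (T = (-12 + 0)**2 = (-12)**2 = 144)
T**2 = 144**2 = 20736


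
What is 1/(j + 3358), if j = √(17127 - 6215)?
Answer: 1679/5632626 - √682/2816313 ≈ 0.00028881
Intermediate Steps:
j = 4*√682 (j = √10912 = 4*√682 ≈ 104.46)
1/(j + 3358) = 1/(4*√682 + 3358) = 1/(3358 + 4*√682)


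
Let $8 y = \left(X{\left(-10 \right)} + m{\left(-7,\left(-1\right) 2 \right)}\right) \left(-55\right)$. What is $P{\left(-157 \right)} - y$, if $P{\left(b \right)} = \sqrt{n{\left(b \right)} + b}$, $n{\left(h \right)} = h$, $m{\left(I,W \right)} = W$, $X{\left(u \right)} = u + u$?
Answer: $- \frac{605}{4} + i \sqrt{314} \approx -151.25 + 17.72 i$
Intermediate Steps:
$X{\left(u \right)} = 2 u$
$P{\left(b \right)} = \sqrt{2} \sqrt{b}$ ($P{\left(b \right)} = \sqrt{b + b} = \sqrt{2 b} = \sqrt{2} \sqrt{b}$)
$y = \frac{605}{4}$ ($y = \frac{\left(2 \left(-10\right) - 2\right) \left(-55\right)}{8} = \frac{\left(-20 - 2\right) \left(-55\right)}{8} = \frac{\left(-22\right) \left(-55\right)}{8} = \frac{1}{8} \cdot 1210 = \frac{605}{4} \approx 151.25$)
$P{\left(-157 \right)} - y = \sqrt{2} \sqrt{-157} - \frac{605}{4} = \sqrt{2} i \sqrt{157} - \frac{605}{4} = i \sqrt{314} - \frac{605}{4} = - \frac{605}{4} + i \sqrt{314}$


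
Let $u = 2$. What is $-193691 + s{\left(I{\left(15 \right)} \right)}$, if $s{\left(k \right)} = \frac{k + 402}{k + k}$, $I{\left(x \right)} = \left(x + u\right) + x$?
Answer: $- \frac{6197895}{32} \approx -1.9368 \cdot 10^{5}$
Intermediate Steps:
$I{\left(x \right)} = 2 + 2 x$ ($I{\left(x \right)} = \left(x + 2\right) + x = \left(2 + x\right) + x = 2 + 2 x$)
$s{\left(k \right)} = \frac{402 + k}{2 k}$
$-193691 + s{\left(I{\left(15 \right)} \right)} = -193691 + \frac{402 + \left(2 + 2 \cdot 15\right)}{2 \left(2 + 2 \cdot 15\right)} = -193691 + \frac{402 + \left(2 + 30\right)}{2 \left(2 + 30\right)} = -193691 + \frac{402 + 32}{2 \cdot 32} = -193691 + \frac{1}{2} \cdot \frac{1}{32} \cdot 434 = -193691 + \frac{217}{32} = - \frac{6197895}{32}$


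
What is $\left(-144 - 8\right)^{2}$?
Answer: $23104$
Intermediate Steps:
$\left(-144 - 8\right)^{2} = \left(-152\right)^{2} = 23104$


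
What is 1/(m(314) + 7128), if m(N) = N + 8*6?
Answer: 1/7490 ≈ 0.00013351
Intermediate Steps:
m(N) = 48 + N (m(N) = N + 48 = 48 + N)
1/(m(314) + 7128) = 1/((48 + 314) + 7128) = 1/(362 + 7128) = 1/7490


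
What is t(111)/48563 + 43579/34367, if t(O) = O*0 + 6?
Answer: 2116533179/1668964621 ≈ 1.2682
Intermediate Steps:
t(O) = 6 (t(O) = 0 + 6 = 6)
t(111)/48563 + 43579/34367 = 6/48563 + 43579/34367 = 2116533179/1668964621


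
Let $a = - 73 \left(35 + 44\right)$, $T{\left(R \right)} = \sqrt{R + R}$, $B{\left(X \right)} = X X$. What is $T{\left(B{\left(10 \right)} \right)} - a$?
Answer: $5767 + 10 \sqrt{2} \approx 5781.1$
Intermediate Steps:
$B{\left(X \right)} = X^{2}$
$T{\left(R \right)} = \sqrt{2} \sqrt{R}$ ($T{\left(R \right)} = \sqrt{2 R} = \sqrt{2} \sqrt{R}$)
$a = -5767$ ($a = \left(-73\right) 79 = -5767$)
$T{\left(B{\left(10 \right)} \right)} - a = \sqrt{2} \sqrt{10^{2}} - -5767 = \sqrt{2} \sqrt{100} + 5767 = \sqrt{2} \cdot 10 + 5767 = 10 \sqrt{2} + 5767 = 5767 + 10 \sqrt{2}$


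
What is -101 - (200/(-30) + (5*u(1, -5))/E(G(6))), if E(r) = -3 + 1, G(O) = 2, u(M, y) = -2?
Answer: -298/3 ≈ -99.333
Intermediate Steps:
E(r) = -2
-101 - (200/(-30) + (5*u(1, -5))/E(G(6))) = -101 - (200/(-30) + (5*(-2))/(-2)) = -101 - (200*(-1/30) - 10*(-1/2)) = -101 - (-20/3 + 5) = -101 - 1*(-5/3) = -101 + 5/3 = -298/3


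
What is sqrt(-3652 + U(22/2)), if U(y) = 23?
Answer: I*sqrt(3629) ≈ 60.241*I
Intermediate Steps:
sqrt(-3652 + U(22/2)) = sqrt(-3652 + 23) = sqrt(-3629) = I*sqrt(3629)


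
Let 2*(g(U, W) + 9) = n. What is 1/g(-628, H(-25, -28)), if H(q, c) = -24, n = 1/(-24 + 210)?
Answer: -372/3347 ≈ -0.11114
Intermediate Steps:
n = 1/186 ≈ 0.0053763
g(U, W) = -3347/372 (g(U, W) = -9 + (½)*(1/186) = -9 + 1/372 = -3347/372)
1/g(-628, H(-25, -28)) = 1/(-3347/372) = -372/3347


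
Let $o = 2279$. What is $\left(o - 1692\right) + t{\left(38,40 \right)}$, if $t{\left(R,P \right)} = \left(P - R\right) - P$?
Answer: $549$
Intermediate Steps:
$t{\left(R,P \right)} = - R$
$\left(o - 1692\right) + t{\left(38,40 \right)} = \left(2279 - 1692\right) - 38 = 587 - 38 = 549$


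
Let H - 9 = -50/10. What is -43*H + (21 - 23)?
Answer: -174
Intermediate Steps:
H = 4 (H = 9 - 50/10 = 9 - 50*⅒ = 9 - 5 = 4)
-43*H + (21 - 23) = -43*4 + (21 - 23) = -172 - 2 = -174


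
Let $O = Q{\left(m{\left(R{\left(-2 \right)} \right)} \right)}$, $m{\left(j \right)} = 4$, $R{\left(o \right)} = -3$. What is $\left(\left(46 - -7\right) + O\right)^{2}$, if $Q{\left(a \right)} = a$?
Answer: $3249$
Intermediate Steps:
$O = 4$
$\left(\left(46 - -7\right) + O\right)^{2} = \left(\left(46 - -7\right) + 4\right)^{2} = \left(\left(46 + 7\right) + 4\right)^{2} = \left(53 + 4\right)^{2} = 57^{2} = 3249$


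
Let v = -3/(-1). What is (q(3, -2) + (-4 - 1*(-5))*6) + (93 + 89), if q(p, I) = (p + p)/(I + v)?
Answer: 194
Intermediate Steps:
v = 3 (v = -3*(-1) = 3)
q(p, I) = 2*p/(3 + I) (q(p, I) = (p + p)/(I + 3) = (2*p)/(3 + I) = 2*p/(3 + I))
(q(3, -2) + (-4 - 1*(-5))*6) + (93 + 89) = (2*3/(3 - 2) + (-4 - 1*(-5))*6) + (93 + 89) = (2*3/1 + (-4 + 5)*6) + 182 = (2*3*1 + 1*6) + 182 = (6 + 6) + 182 = 12 + 182 = 194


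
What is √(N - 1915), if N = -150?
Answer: I*√2065 ≈ 45.442*I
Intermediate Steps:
√(N - 1915) = √(-150 - 1915) = √(-2065) = I*√2065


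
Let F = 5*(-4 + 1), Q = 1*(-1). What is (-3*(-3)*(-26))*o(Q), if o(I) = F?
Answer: 3510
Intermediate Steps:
Q = -1
F = -15 (F = 5*(-3) = -15)
o(I) = -15
(-3*(-3)*(-26))*o(Q) = (-3*(-3)*(-26))*(-15) = (9*(-26))*(-15) = -234*(-15) = 3510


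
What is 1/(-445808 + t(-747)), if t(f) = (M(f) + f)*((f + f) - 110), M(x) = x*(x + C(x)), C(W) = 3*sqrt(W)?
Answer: -111786757/101176720461056606 - 2695923*I*sqrt(83)/202353440922113212 ≈ -1.1049e-9 - 1.2138e-10*I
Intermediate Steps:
M(x) = x*(x + 3*sqrt(x))
t(f) = (-110 + 2*f)*(f + f*(f + 3*sqrt(f))) (t(f) = (f*(f + 3*sqrt(f)) + f)*((f + f) - 110) = (f + f*(f + 3*sqrt(f)))*(2*f - 110) = (f + f*(f + 3*sqrt(f)))*(-110 + 2*f) = (-110 + 2*f)*(f + f*(f + 3*sqrt(f))))
1/(-445808 + t(-747)) = 1/(-445808 + 2*(-747)*(-55 - 495*I*sqrt(83) - 54*(-747) - 747*(-747 + 3*sqrt(-747)))) = 1/(-445808 + 2*(-747)*(-55 - 495*I*sqrt(83) + 40338 - 747*(-747 + 3*(3*I*sqrt(83))))) = 1/(-445808 + 2*(-747)*(-55 - 495*I*sqrt(83) + 40338 - 747*(-747 + 9*I*sqrt(83)))) = 1/(-445808 + 2*(-747)*(-55 - 495*I*sqrt(83) + 40338 + (558009 - 6723*I*sqrt(83)))) = 1/(-445808 + 2*(-747)*(598292 - 7218*I*sqrt(83))) = 1/(-445808 + (-893848248 + 10783692*I*sqrt(83))) = 1/(-894294056 + 10783692*I*sqrt(83))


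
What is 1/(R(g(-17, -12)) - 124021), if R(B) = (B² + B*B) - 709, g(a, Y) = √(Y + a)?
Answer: -1/124788 ≈ -8.0136e-6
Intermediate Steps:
R(B) = -709 + 2*B² (R(B) = (B² + B²) - 709 = 2*B² - 709 = -709 + 2*B²)
1/(R(g(-17, -12)) - 124021) = 1/((-709 + 2*(√(-12 - 17))²) - 124021) = 1/((-709 + 2*(√(-29))²) - 124021) = 1/((-709 + 2*(I*√29)²) - 124021) = 1/((-709 + 2*(-29)) - 124021) = 1/((-709 - 58) - 124021) = 1/(-767 - 124021) = 1/(-124788) = -1/124788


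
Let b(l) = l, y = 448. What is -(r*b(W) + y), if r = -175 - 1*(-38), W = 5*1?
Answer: 237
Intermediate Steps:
W = 5
r = -137 (r = -175 + 38 = -137)
-(r*b(W) + y) = -(-137*5 + 448) = -(-685 + 448) = -1*(-237) = 237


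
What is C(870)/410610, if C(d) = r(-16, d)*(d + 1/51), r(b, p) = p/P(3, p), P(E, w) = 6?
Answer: 1286759/4188222 ≈ 0.30723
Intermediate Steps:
r(b, p) = p/6
C(d) = d*(1/51 + d)/6 (C(d) = (d/6)*(d + 1/51) = (d/6)*(1/51 + d) = d*(1/51 + d)/6)
C(870)/410610 = ((1/306)*870*(1 + 51*870))/410610 = ((1/306)*870*(1 + 44370))*(1/410610) = ((1/306)*870*44371)*(1/410610) = (6433795/51)*(1/410610) = 1286759/4188222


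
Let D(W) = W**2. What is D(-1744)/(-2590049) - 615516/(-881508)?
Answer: -90576809667/190262409491 ≈ -0.47606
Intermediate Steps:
D(-1744)/(-2590049) - 615516/(-881508) = (-1744)**2/(-2590049) - 615516/(-881508) = 3041536*(-1/2590049) - 615516*(-1/881508) = -3041536/2590049 + 51293/73459 = -90576809667/190262409491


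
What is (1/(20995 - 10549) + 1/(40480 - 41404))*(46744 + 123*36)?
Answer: -615227/12187 ≈ -50.482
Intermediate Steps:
(1/(20995 - 10549) + 1/(40480 - 41404))*(46744 + 123*36) = (1/10446 + 1/(-924))*(46744 + 4428) = (1/10446 - 1/924)*51172 = -529/536228*51172 = -615227/12187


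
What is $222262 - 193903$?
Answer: $28359$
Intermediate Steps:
$222262 - 193903 = 28359$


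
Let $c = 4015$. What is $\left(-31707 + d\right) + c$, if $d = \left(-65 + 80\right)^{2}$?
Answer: $-27467$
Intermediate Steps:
$d = 225$ ($d = 15^{2} = 225$)
$\left(-31707 + d\right) + c = \left(-31707 + 225\right) + 4015 = -31482 + 4015 = -27467$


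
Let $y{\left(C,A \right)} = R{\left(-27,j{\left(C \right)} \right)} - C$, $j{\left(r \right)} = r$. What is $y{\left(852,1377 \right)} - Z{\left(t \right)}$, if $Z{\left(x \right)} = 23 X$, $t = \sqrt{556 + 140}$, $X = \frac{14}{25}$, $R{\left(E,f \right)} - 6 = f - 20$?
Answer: $- \frac{672}{25} \approx -26.88$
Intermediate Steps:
$R{\left(E,f \right)} = -14 + f$ ($R{\left(E,f \right)} = 6 + \left(f - 20\right) = 6 + \left(-20 + f\right) = -14 + f$)
$X = \frac{14}{25}$ ($X = 14 \cdot \frac{1}{25} = \frac{14}{25} \approx 0.56$)
$t = 2 \sqrt{174}$ ($t = \sqrt{696} = 2 \sqrt{174} \approx 26.382$)
$y{\left(C,A \right)} = -14$ ($y{\left(C,A \right)} = \left(-14 + C\right) - C = -14$)
$Z{\left(x \right)} = \frac{322}{25}$ ($Z{\left(x \right)} = 23 \cdot \frac{14}{25} = \frac{322}{25}$)
$y{\left(852,1377 \right)} - Z{\left(t \right)} = -14 - \frac{322}{25} = - \frac{672}{25}$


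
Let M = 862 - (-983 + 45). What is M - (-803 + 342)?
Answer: 2261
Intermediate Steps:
M = 1800 (M = 862 - 1*(-938) = 862 + 938 = 1800)
M - (-803 + 342) = 1800 - (-803 + 342) = 1800 - 1*(-461) = 1800 + 461 = 2261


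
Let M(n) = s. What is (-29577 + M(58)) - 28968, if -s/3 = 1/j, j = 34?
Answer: -1990533/34 ≈ -58545.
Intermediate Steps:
s = -3/34 ≈ -0.088235
M(n) = -3/34
(-29577 + M(58)) - 28968 = (-29577 - 3/34) - 28968 = -1005621/34 - 28968 = -1990533/34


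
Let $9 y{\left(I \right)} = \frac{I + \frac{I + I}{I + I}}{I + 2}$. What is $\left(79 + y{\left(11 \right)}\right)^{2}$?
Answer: $\frac{9517225}{1521} \approx 6257.2$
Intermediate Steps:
$y{\left(I \right)} = \frac{1 + I}{9 \left(2 + I\right)}$ ($y{\left(I \right)} = \frac{\left(I + \frac{I + I}{I + I}\right) \frac{1}{I + 2}}{9} = \frac{\left(I + \frac{2 I}{2 I}\right) \frac{1}{2 + I}}{9} = \frac{\left(I + 2 I \frac{1}{2 I}\right) \frac{1}{2 + I}}{9} = \frac{\left(I + 1\right) \frac{1}{2 + I}}{9} = \frac{\left(1 + I\right) \frac{1}{2 + I}}{9} = \frac{\frac{1}{2 + I} \left(1 + I\right)}{9} = \frac{1 + I}{9 \left(2 + I\right)}$)
$\left(79 + y{\left(11 \right)}\right)^{2} = \left(79 + \frac{1 + 11}{9 \left(2 + 11\right)}\right)^{2} = \left(79 + \frac{1}{9} \cdot \frac{1}{13} \cdot 12\right)^{2} = \left(79 + \frac{4}{39}\right)^{2} = \left(\frac{3085}{39}\right)^{2} = \frac{9517225}{1521}$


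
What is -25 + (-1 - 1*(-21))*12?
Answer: 215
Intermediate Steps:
-25 + (-1 - 1*(-21))*12 = -25 + (-1 + 21)*12 = -25 + 20*12 = -25 + 240 = 215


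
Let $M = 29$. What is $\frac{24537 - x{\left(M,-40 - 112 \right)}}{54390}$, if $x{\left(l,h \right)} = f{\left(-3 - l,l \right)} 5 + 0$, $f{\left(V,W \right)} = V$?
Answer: $\frac{24697}{54390} \approx 0.45407$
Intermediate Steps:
$x{\left(l,h \right)} = -15 - 5 l$ ($x{\left(l,h \right)} = \left(-3 - l\right) 5 + 0 = \left(-15 - 5 l\right) + 0 = -15 - 5 l$)
$\frac{24537 - x{\left(M,-40 - 112 \right)}}{54390} = \frac{24537 - \left(-15 - 145\right)}{54390} = \left(24537 - \left(-15 - 145\right)\right) \frac{1}{54390} = \left(24537 - -160\right) \frac{1}{54390} = \left(24537 + 160\right) \frac{1}{54390} = 24697 \cdot \frac{1}{54390} = \frac{24697}{54390}$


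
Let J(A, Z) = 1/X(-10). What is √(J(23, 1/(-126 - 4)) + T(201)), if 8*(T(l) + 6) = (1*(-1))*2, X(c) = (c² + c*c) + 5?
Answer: 3*I*√116645/410 ≈ 2.499*I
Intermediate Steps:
X(c) = 5 + 2*c² (X(c) = (c² + c²) + 5 = 2*c² + 5 = 5 + 2*c²)
T(l) = -25/4 (T(l) = -6 + ((1*(-1))*2)/8 = -6 + (-1*2)/8 = -6 + (⅛)*(-2) = -6 - ¼ = -25/4)
J(A, Z) = 1/205 (J(A, Z) = 1/(5 + 2*(-10)²) = 1/(5 + 2*100) = 1/(5 + 200) = 1/205)
√(J(23, 1/(-126 - 4)) + T(201)) = √(1/205 - 25/4) = √(-5121/820) = 3*I*√116645/410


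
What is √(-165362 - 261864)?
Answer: I*√427226 ≈ 653.63*I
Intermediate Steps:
√(-165362 - 261864) = √(-427226) = I*√427226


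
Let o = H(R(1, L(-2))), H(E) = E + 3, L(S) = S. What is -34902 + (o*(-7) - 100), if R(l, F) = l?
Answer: -35030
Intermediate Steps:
H(E) = 3 + E
o = 4 (o = 3 + 1 = 4)
-34902 + (o*(-7) - 100) = -34902 + (4*(-7) - 100) = -34902 + (-28 - 100) = -34902 - 128 = -35030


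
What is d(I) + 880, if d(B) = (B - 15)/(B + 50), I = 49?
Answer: 87154/99 ≈ 880.34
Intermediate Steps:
d(B) = (-15 + B)/(50 + B)
d(I) + 880 = (-15 + 49)/(50 + 49) + 880 = 34/99 + 880 = 87154/99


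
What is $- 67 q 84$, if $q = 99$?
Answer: $-557172$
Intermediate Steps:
$- 67 q 84 = \left(-67\right) 99 \cdot 84 = \left(-6633\right) 84 = -557172$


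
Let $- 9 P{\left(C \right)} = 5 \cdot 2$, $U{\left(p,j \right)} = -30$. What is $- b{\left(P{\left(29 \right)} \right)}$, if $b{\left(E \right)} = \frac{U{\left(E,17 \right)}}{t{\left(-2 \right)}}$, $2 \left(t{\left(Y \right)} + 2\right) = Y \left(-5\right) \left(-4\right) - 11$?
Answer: $- \frac{12}{11} \approx -1.0909$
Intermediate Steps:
$P{\left(C \right)} = - \frac{10}{9}$ ($P{\left(C \right)} = - \frac{5 \cdot 2}{9} = \left(- \frac{1}{9}\right) 10 = - \frac{10}{9}$)
$t{\left(Y \right)} = - \frac{15}{2} + 10 Y$ ($t{\left(Y \right)} = -2 + \frac{Y \left(-5\right) \left(-4\right) - 11}{2} = -2 + \frac{- 5 Y \left(-4\right) - 11}{2} = -2 + \frac{20 Y - 11}{2} = -2 + \frac{-11 + 20 Y}{2} = -2 + \left(- \frac{11}{2} + 10 Y\right) = - \frac{15}{2} + 10 Y$)
$b{\left(E \right)} = \frac{12}{11}$ ($b{\left(E \right)} = - \frac{30}{- \frac{15}{2} + 10 \left(-2\right)} = - \frac{30}{- \frac{15}{2} - 20} = - \frac{30}{- \frac{55}{2}} = \left(-30\right) \left(- \frac{2}{55}\right) = \frac{12}{11}$)
$- b{\left(P{\left(29 \right)} \right)} = \left(-1\right) \frac{12}{11} = - \frac{12}{11}$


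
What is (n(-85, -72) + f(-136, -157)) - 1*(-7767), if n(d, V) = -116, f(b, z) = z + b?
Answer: 7358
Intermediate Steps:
f(b, z) = b + z
(n(-85, -72) + f(-136, -157)) - 1*(-7767) = (-116 + (-136 - 157)) - 1*(-7767) = (-116 - 293) + 7767 = -409 + 7767 = 7358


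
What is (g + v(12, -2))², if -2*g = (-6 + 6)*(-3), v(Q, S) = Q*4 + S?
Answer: 2116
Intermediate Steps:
v(Q, S) = S + 4*Q (v(Q, S) = 4*Q + S = S + 4*Q)
g = 0 (g = -(-6 + 6)*(-3)/2 = -0*(-3) = -½*0 = 0)
(g + v(12, -2))² = (0 + (-2 + 4*12))² = (0 + (-2 + 48))² = (0 + 46)² = 46² = 2116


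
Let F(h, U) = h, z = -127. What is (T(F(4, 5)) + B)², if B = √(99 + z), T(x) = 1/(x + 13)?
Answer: -8091/289 + 4*I*√7/17 ≈ -27.997 + 0.62253*I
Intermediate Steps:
T(x) = 1/(13 + x)
B = 2*I*√7 (B = √(99 - 127) = √(-28) = 2*I*√7 ≈ 5.2915*I)
(T(F(4, 5)) + B)² = (1/(13 + 4) + 2*I*√7)² = (1/17 + 2*I*√7)²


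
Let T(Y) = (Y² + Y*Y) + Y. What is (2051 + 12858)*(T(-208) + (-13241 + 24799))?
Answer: 1459263102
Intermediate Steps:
T(Y) = Y + 2*Y² (T(Y) = (Y² + Y²) + Y = 2*Y² + Y = Y + 2*Y²)
(2051 + 12858)*(T(-208) + (-13241 + 24799)) = (2051 + 12858)*(-208*(1 + 2*(-208)) + (-13241 + 24799)) = 14909*(-208*(1 - 416) + 11558) = 14909*(-208*(-415) + 11558) = 14909*(86320 + 11558) = 14909*97878 = 1459263102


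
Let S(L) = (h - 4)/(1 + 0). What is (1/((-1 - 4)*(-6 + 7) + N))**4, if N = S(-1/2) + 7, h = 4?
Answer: 1/16 ≈ 0.062500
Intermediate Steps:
S(L) = 0 (S(L) = (4 - 4)/(1 + 0) = 0/1 = 0*1 = 0)
N = 7 (N = 0 + 7 = 7)
(1/((-1 - 4)*(-6 + 7) + N))**4 = (1/((-1 - 4)*(-6 + 7) + 7))**4 = (1/(-5*1 + 7))**4 = (1/(-5 + 7))**4 = (1/2)**4 = 1/16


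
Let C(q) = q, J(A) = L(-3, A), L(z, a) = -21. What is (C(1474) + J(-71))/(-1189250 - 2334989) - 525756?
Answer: -1852889801137/3524239 ≈ -5.2576e+5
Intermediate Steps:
J(A) = -21
(C(1474) + J(-71))/(-1189250 - 2334989) - 525756 = (1474 - 21)/(-1189250 - 2334989) - 525756 = 1453/(-3524239) - 525756 = 1453*(-1/3524239) - 525756 = -1453/3524239 - 525756 = -1852889801137/3524239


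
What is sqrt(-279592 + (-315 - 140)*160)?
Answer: 2*I*sqrt(88098) ≈ 593.63*I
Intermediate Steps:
sqrt(-279592 + (-315 - 140)*160) = sqrt(-279592 - 455*160) = sqrt(-279592 - 72800) = sqrt(-352392) = 2*I*sqrt(88098)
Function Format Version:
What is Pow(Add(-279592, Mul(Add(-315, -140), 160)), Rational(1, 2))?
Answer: Mul(2, I, Pow(88098, Rational(1, 2))) ≈ Mul(593.63, I)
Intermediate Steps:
Pow(Add(-279592, Mul(Add(-315, -140), 160)), Rational(1, 2)) = Pow(Add(-279592, Mul(-455, 160)), Rational(1, 2)) = Pow(Add(-279592, -72800), Rational(1, 2)) = Pow(-352392, Rational(1, 2)) = Mul(2, I, Pow(88098, Rational(1, 2)))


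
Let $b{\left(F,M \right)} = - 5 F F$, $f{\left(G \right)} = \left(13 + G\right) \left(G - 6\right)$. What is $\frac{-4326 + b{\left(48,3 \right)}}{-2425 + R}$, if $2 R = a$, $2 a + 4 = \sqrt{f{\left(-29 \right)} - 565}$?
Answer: $\frac{205026112}{31389207} + \frac{21128 i \sqrt{5}}{31389207} \approx 6.5317 + 0.0015051 i$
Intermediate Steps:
$f{\left(G \right)} = \left(-6 + G\right) \left(13 + G\right)$ ($f{\left(G \right)} = \left(13 + G\right) \left(-6 + G\right) = \left(-6 + G\right) \left(13 + G\right)$)
$b{\left(F,M \right)} = - 5 F^{2}$
$a = -2 + \frac{i \sqrt{5}}{2}$ ($a = -2 + \frac{\sqrt{\left(-78 + \left(-29\right)^{2} + 7 \left(-29\right)\right) - 565}}{2} = -2 + \frac{\sqrt{\left(-78 + 841 - 203\right) - 565}}{2} = -2 + \frac{\sqrt{560 - 565}}{2} = -2 + \frac{\sqrt{-5}}{2} = -2 + \frac{i \sqrt{5}}{2} \approx -2.0 + 1.118 i$)
$R = -1 + \frac{i \sqrt{5}}{4}$ ($R = \frac{-2 + \frac{i \sqrt{5}}{2}}{2} = -1 + \frac{i \sqrt{5}}{4} \approx -1.0 + 0.55902 i$)
$\frac{-4326 + b{\left(48,3 \right)}}{-2425 + R} = \frac{-4326 - 5 \cdot 48^{2}}{-2425 - \left(1 - \frac{i \sqrt{5}}{4}\right)} = \frac{-4326 - 11520}{-2426 + \frac{i \sqrt{5}}{4}} = - \frac{15846}{-2426 + \frac{i \sqrt{5}}{4}}$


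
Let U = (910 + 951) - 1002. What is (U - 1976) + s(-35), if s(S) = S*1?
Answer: -1152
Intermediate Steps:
s(S) = S
U = 859 (U = 1861 - 1002 = 859)
(U - 1976) + s(-35) = (859 - 1976) - 35 = -1117 - 35 = -1152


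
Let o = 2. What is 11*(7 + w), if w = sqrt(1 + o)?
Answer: 77 + 11*sqrt(3) ≈ 96.053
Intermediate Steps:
w = sqrt(3) (w = sqrt(1 + 2) = sqrt(3) ≈ 1.7320)
11*(7 + w) = 11*(7 + sqrt(3)) = 77 + 11*sqrt(3)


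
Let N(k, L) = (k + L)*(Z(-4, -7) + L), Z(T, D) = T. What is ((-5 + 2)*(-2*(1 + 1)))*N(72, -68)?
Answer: -3456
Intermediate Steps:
N(k, L) = (-4 + L)*(L + k) (N(k, L) = (k + L)*(-4 + L) = (L + k)*(-4 + L) = (-4 + L)*(L + k))
((-5 + 2)*(-2*(1 + 1)))*N(72, -68) = ((-5 + 2)*(-2*(1 + 1)))*((-68)² - 4*(-68) - 4*72 - 68*72) = (-(-6)*2)*(4624 + 272 - 288 - 4896) = -3*(-4)*(-288) = 12*(-288) = -3456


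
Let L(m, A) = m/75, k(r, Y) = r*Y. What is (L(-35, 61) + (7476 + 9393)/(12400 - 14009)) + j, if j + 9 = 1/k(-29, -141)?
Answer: -656294174/32896005 ≈ -19.951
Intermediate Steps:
k(r, Y) = Y*r
L(m, A) = m/75 (L(m, A) = m*(1/75) = m/75)
j = -36800/4089 (j = -9 + 1/(-141*(-29)) = -9 + 1/4089 = -36800/4089 ≈ -8.9998)
(L(-35, 61) + (7476 + 9393)/(12400 - 14009)) + j = ((1/75)*(-35) + (7476 + 9393)/(12400 - 14009)) - 36800/4089 = (-7/15 + 16869/(-1609)) - 36800/4089 = (-7/15 + 16869*(-1/1609)) - 36800/4089 = (-7/15 - 16869/1609) - 36800/4089 = -264298/24135 - 36800/4089 = -656294174/32896005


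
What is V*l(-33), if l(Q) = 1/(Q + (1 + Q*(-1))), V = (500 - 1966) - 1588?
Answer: -3054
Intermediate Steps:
V = -3054 (V = -1466 - 1588 = -3054)
l(Q) = 1 (l(Q) = 1/(Q + (1 - Q)) = 1/1 = 1)
V*l(-33) = -3054*1 = -3054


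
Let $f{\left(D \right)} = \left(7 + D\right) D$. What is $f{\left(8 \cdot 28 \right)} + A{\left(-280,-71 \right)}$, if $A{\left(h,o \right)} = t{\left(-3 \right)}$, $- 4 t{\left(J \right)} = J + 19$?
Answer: $51740$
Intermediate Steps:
$t{\left(J \right)} = - \frac{19}{4} - \frac{J}{4}$ ($t{\left(J \right)} = - \frac{J + 19}{4} = - \frac{19 + J}{4} = - \frac{19}{4} - \frac{J}{4}$)
$A{\left(h,o \right)} = -4$ ($A{\left(h,o \right)} = - \frac{19}{4} - - \frac{3}{4} = - \frac{19}{4} + \frac{3}{4} = -4$)
$f{\left(D \right)} = D \left(7 + D\right)$
$f{\left(8 \cdot 28 \right)} + A{\left(-280,-71 \right)} = 8 \cdot 28 \left(7 + 8 \cdot 28\right) - 4 = 224 \left(7 + 224\right) - 4 = 224 \cdot 231 - 4 = 51744 - 4 = 51740$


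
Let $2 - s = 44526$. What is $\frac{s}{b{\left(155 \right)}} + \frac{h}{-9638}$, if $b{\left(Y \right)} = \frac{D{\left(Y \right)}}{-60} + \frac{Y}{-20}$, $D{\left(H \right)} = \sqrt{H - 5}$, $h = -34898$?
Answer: $\frac{79867020601}{13883539} - \frac{178096 \sqrt{6}}{2881} \approx 5601.2$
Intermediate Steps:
$D{\left(H \right)} = \sqrt{-5 + H}$
$s = -44524$ ($s = 2 - 44526 = -44524$)
$b{\left(Y \right)} = - \frac{Y}{20} - \frac{\sqrt{-5 + Y}}{60}$ ($b{\left(Y \right)} = \frac{\sqrt{-5 + Y}}{-60} + \frac{Y}{-20} = \sqrt{-5 + Y} \left(- \frac{1}{60}\right) + Y \left(- \frac{1}{20}\right) = - \frac{\sqrt{-5 + Y}}{60} - \frac{Y}{20} = - \frac{Y}{20} - \frac{\sqrt{-5 + Y}}{60}$)
$\frac{s}{b{\left(155 \right)}} + \frac{h}{-9638} = - \frac{44524}{\left(- \frac{1}{20}\right) 155 - \frac{\sqrt{-5 + 155}}{60}} - \frac{34898}{-9638} = - \frac{44524}{- \frac{31}{4} - \frac{\sqrt{150}}{60}} - - \frac{17449}{4819} = - \frac{44524}{- \frac{31}{4} - \frac{5 \sqrt{6}}{60}} + \frac{17449}{4819} = - \frac{44524}{- \frac{31}{4} - \frac{\sqrt{6}}{12}} + \frac{17449}{4819} = \frac{17449}{4819} - \frac{44524}{- \frac{31}{4} - \frac{\sqrt{6}}{12}}$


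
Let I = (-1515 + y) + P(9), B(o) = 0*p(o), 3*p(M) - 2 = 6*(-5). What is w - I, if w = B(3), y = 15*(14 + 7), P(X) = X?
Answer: 1191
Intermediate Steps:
p(M) = -28/3 (p(M) = ⅔ + (6*(-5))/3 = ⅔ + (⅓)*(-30) = ⅔ - 10 = -28/3)
y = 315 (y = 15*21 = 315)
B(o) = 0 (B(o) = 0*(-28/3) = 0)
w = 0
I = -1191 (I = (-1515 + 315) + 9 = -1200 + 9 = -1191)
w - I = 0 - 1*(-1191) = 0 + 1191 = 1191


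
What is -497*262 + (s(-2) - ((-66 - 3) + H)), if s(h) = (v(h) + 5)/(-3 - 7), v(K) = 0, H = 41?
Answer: -260373/2 ≈ -1.3019e+5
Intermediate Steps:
s(h) = -½ (s(h) = (0 + 5)/(-3 - 7) = 5/(-10) = 5*(-⅒) = -½)
-497*262 + (s(-2) - ((-66 - 3) + H)) = -497*262 + (-½ - ((-66 - 3) + 41)) = -130214 + (-½ - (-69 + 41)) = -130214 + (-½ - 1*(-28)) = -130214 + (-½ + 28) = -130214 + 55/2 = -260373/2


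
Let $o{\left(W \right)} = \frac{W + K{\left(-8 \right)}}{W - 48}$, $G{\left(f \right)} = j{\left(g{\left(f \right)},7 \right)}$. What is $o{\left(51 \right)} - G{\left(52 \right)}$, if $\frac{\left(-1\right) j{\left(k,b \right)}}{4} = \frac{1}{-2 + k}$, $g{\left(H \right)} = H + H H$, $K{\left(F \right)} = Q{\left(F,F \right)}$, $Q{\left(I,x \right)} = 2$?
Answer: $\frac{24329}{1377} \approx 17.668$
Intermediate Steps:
$K{\left(F \right)} = 2$
$g{\left(H \right)} = H + H^{2}$
$j{\left(k,b \right)} = - \frac{4}{-2 + k}$
$G{\left(f \right)} = - \frac{4}{-2 + f \left(1 + f\right)}$
$o{\left(W \right)} = \frac{2 + W}{-48 + W}$ ($o{\left(W \right)} = \frac{W + 2}{W - 48} = \frac{2 + W}{-48 + W}$)
$o{\left(51 \right)} - G{\left(52 \right)} = \frac{2 + 51}{-48 + 51} - - \frac{4}{-2 + 52 \left(1 + 52\right)} = \frac{1}{3} \cdot 53 - - \frac{4}{-2 + 52 \cdot 53} = \frac{1}{3} \cdot 53 - - \frac{4}{-2 + 2756} = \frac{53}{3} - - \frac{4}{2754} = \frac{53}{3} - \left(-4\right) \frac{1}{2754} = \frac{53}{3} - - \frac{2}{1377} = \frac{53}{3} + \frac{2}{1377} = \frac{24329}{1377}$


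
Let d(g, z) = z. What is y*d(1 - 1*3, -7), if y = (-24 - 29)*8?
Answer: 2968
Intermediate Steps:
y = -424 (y = -53*8 = -424)
y*d(1 - 1*3, -7) = -424*(-7) = 2968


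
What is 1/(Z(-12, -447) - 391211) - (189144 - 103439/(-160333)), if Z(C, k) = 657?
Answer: -11843990747778947/62618694482 ≈ -1.8914e+5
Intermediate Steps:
1/(Z(-12, -447) - 391211) - (189144 - 103439/(-160333)) = 1/(657 - 391211) - (189144 - 103439/(-160333)) = 1/(-390554) - (189144 - 103439*(-1/160333)) = -1/390554 - (189144 + 103439/160333) = -1/390554 - 1*30326128391/160333 = -1/390554 - 30326128391/160333 = -11843990747778947/62618694482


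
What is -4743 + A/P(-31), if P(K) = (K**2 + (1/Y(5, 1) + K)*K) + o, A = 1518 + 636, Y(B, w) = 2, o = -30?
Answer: -5932057/1251 ≈ -4741.9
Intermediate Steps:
A = 2154
P(K) = -30 + K**2 + K*(1/2 + K) (P(K) = (K**2 + (1/2 + K)*K) - 30 = (K**2 + K*(1/2 + K)) - 30 = -30 + K**2 + K*(1/2 + K))
-4743 + A/P(-31) = -4743 + 2154/(-30 + (1/2)*(-31) + 2*(-31)**2) = -4743 + 2154/(-30 - 31/2 + 2*961) = -4743 + 2154/(-30 - 31/2 + 1922) = -4743 + 2154/(3753/2) = -4743 + 2154*(2/3753) = -4743 + 1436/1251 = -5932057/1251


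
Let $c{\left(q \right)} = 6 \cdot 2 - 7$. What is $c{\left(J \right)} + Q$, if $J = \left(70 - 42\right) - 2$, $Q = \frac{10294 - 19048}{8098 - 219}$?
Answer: $\frac{30641}{7879} \approx 3.8889$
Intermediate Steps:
$Q = - \frac{8754}{7879} \approx -1.1111$
$J = 26$ ($J = 28 - 2 = 26$)
$c{\left(q \right)} = 5$ ($c{\left(q \right)} = 12 - 7 = 5$)
$c{\left(J \right)} + Q = 5 - \frac{8754}{7879} = \frac{30641}{7879}$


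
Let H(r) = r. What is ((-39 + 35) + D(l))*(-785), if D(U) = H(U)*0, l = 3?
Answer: 3140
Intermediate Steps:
D(U) = 0 (D(U) = U*0 = 0)
((-39 + 35) + D(l))*(-785) = ((-39 + 35) + 0)*(-785) = (-4 + 0)*(-785) = -4*(-785) = 3140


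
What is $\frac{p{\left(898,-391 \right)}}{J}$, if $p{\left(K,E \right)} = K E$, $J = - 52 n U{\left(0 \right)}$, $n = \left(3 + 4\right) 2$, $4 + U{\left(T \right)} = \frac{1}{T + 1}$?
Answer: $- \frac{175559}{1092} \approx -160.77$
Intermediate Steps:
$U{\left(T \right)} = -4 + \frac{1}{1 + T}$ ($U{\left(T \right)} = -4 + \frac{1}{T + 1} = -4 + \frac{1}{1 + T}$)
$n = 14$ ($n = 7 \cdot 2 = 14$)
$J = 2184$ ($J = \left(-52\right) 14 \frac{-3 - 0}{1 + 0} = - 728 \frac{-3 + 0}{1} = - 728 \cdot 1 \left(-3\right) = \left(-728\right) \left(-3\right) = 2184$)
$p{\left(K,E \right)} = E K$
$\frac{p{\left(898,-391 \right)}}{J} = \frac{\left(-391\right) 898}{2184} = \left(-351118\right) \frac{1}{2184} = - \frac{175559}{1092}$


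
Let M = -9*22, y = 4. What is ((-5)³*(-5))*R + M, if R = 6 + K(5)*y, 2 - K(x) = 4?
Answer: -1448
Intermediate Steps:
K(x) = -2 (K(x) = 2 - 1*4 = 2 - 4 = -2)
R = -2 (R = 6 - 2*4 = 6 - 8 = -2)
M = -198 (M = -3*66 = -198)
((-5)³*(-5))*R + M = ((-5)³*(-5))*(-2) - 198 = -125*(-5)*(-2) - 198 = 625*(-2) - 198 = -1250 - 198 = -1448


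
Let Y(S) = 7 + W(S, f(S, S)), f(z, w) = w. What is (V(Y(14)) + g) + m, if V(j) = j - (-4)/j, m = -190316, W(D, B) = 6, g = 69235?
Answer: -1573880/13 ≈ -1.2107e+5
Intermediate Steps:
Y(S) = 13 (Y(S) = 7 + 6 = 13)
V(j) = j + 4/j
(V(Y(14)) + g) + m = ((13 + 4/13) + 69235) - 190316 = (173/13 + 69235) - 190316 = 900228/13 - 190316 = -1573880/13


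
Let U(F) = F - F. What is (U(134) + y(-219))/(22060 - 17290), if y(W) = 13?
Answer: 13/4770 ≈ 0.0027254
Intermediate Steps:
U(F) = 0
(U(134) + y(-219))/(22060 - 17290) = (0 + 13)/(22060 - 17290) = 13/4770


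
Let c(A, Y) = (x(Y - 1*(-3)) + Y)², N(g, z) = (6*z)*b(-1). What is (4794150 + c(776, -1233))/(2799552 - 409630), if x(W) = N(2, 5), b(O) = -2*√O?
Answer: 6310839/2389922 + 73980*I/1194961 ≈ 2.6406 + 0.06191*I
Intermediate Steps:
N(g, z) = -12*I*z (N(g, z) = (6*z)*(-2*I) = -12*I*z)
x(W) = -60*I (x(W) = -12*I*5 = -60*I)
c(A, Y) = (Y - 60*I)² (c(A, Y) = (-60*I + Y)² = (Y - 60*I)²)
(4794150 + c(776, -1233))/(2799552 - 409630) = (4794150 + (-1233 - 60*I)²)/(2799552 - 409630) = (4794150 + (-1233 - 60*I)²)/2389922 = (4794150 + (-1233 - 60*I)²)*(1/2389922) = 2397075/1194961 + (-1233 - 60*I)²/2389922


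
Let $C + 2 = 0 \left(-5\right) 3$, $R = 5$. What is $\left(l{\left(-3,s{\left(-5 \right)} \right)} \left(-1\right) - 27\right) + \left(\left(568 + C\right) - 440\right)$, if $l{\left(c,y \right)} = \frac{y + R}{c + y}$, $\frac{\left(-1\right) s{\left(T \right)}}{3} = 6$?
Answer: $\frac{2066}{21} \approx 98.381$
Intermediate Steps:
$s{\left(T \right)} = -18$ ($s{\left(T \right)} = \left(-3\right) 6 = -18$)
$C = -2$ ($C = -2 + 0 \left(-5\right) 3 = -2 + 0 \cdot 3 = -2 + 0 = -2$)
$l{\left(c,y \right)} = \frac{5 + y}{c + y}$ ($l{\left(c,y \right)} = \frac{y + 5}{c + y} = \frac{5 + y}{c + y}$)
$\left(l{\left(-3,s{\left(-5 \right)} \right)} \left(-1\right) - 27\right) + \left(\left(568 + C\right) - 440\right) = \left(\frac{5 - 18}{-3 - 18} \left(-1\right) - 27\right) + \left(\left(568 - 2\right) - 440\right) = \left(\frac{1}{-21} \left(-13\right) \left(-1\right) - 27\right) + \left(566 - 440\right) = \left(\left(- \frac{1}{21}\right) \left(-13\right) \left(-1\right) - 27\right) + 126 = \left(\frac{13}{21} \left(-1\right) - 27\right) + 126 = \left(- \frac{13}{21} - 27\right) + 126 = - \frac{580}{21} + 126 = \frac{2066}{21}$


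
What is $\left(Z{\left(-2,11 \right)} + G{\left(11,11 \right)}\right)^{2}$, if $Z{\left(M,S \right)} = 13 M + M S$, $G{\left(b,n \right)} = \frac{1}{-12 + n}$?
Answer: $2401$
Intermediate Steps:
$\left(Z{\left(-2,11 \right)} + G{\left(11,11 \right)}\right)^{2} = \left(- 2 \left(13 + 11\right) + \frac{1}{-12 + 11}\right)^{2} = \left(\left(-2\right) 24 + \frac{1}{-1}\right)^{2} = \left(-48 - 1\right)^{2} = \left(-49\right)^{2} = 2401$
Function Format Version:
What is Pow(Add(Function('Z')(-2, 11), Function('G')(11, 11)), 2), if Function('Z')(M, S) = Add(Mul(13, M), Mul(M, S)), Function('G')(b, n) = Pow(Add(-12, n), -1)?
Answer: 2401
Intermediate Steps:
Pow(Add(Function('Z')(-2, 11), Function('G')(11, 11)), 2) = Pow(Add(Mul(-2, Add(13, 11)), Pow(Add(-12, 11), -1)), 2) = Pow(Add(Mul(-2, 24), Pow(-1, -1)), 2) = Pow(Add(-48, -1), 2) = Pow(-49, 2) = 2401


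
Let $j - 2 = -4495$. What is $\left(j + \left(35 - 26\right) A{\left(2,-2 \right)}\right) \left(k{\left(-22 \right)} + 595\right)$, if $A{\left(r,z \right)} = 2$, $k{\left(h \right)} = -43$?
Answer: $-2470200$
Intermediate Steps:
$j = -4493$ ($j = 2 - 4495 = -4493$)
$\left(j + \left(35 - 26\right) A{\left(2,-2 \right)}\right) \left(k{\left(-22 \right)} + 595\right) = \left(-4493 + \left(35 - 26\right) 2\right) \left(-43 + 595\right) = \left(-4493 + 9 \cdot 2\right) 552 = \left(-4493 + 18\right) 552 = \left(-4475\right) 552 = -2470200$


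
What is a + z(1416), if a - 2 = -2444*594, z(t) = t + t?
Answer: -1448902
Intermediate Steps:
z(t) = 2*t
a = -1451734 (a = 2 - 2444*594 = 2 - 1451736 = -1451734)
a + z(1416) = -1451734 + 2*1416 = -1451734 + 2832 = -1448902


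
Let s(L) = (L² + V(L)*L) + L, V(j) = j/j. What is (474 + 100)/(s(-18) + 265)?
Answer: 82/79 ≈ 1.0380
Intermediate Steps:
V(j) = 1
s(L) = L² + 2*L (s(L) = (L² + 1*L) + L = (L² + L) + L = (L + L²) + L = L² + 2*L)
(474 + 100)/(s(-18) + 265) = (474 + 100)/(-18*(2 - 18) + 265) = 574/(-18*(-16) + 265) = 574/(288 + 265) = 574/553 = 574*(1/553) = 82/79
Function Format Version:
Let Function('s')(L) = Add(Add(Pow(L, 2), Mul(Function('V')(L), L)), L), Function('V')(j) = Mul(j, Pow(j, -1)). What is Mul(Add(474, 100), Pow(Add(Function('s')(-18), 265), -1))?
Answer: Rational(82, 79) ≈ 1.0380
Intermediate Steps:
Function('V')(j) = 1
Function('s')(L) = Add(Pow(L, 2), Mul(2, L)) (Function('s')(L) = Add(Add(Pow(L, 2), Mul(1, L)), L) = Add(Add(Pow(L, 2), L), L) = Add(Add(L, Pow(L, 2)), L) = Add(Pow(L, 2), Mul(2, L)))
Mul(Add(474, 100), Pow(Add(Function('s')(-18), 265), -1)) = Mul(Add(474, 100), Pow(Add(Mul(-18, Add(2, -18)), 265), -1)) = Mul(574, Pow(Add(Mul(-18, -16), 265), -1)) = Mul(574, Pow(Add(288, 265), -1)) = Mul(574, Pow(553, -1)) = Mul(574, Rational(1, 553)) = Rational(82, 79)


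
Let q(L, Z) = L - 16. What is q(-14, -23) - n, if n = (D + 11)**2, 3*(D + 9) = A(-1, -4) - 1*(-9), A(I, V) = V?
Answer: -391/9 ≈ -43.444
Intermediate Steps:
D = -22/3 (D = -9 + (-4 - 1*(-9))/3 = -9 + (-4 + 9)/3 = -9 + (1/3)*5 = -9 + 5/3 = -22/3 ≈ -7.3333)
q(L, Z) = -16 + L
n = 121/9 (n = (-22/3 + 11)**2 = (11/3)**2 = 121/9 ≈ 13.444)
q(-14, -23) - n = (-16 - 14) - 1*121/9 = -30 - 121/9 = -391/9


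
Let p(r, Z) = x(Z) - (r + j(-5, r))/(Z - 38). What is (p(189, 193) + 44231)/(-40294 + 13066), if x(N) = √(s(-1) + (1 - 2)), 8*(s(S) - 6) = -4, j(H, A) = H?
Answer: -2285207/1406780 - √2/18152 ≈ -1.6245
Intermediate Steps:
s(S) = 11/2 (s(S) = 6 + (⅛)*(-4) = 6 - ½ = 11/2)
x(N) = 3*√2/2 (x(N) = √(11/2 + (1 - 2)) = √(11/2 - 1) = √(9/2) = 3*√2/2)
p(r, Z) = 3*√2/2 - (-5 + r)/(-38 + Z) (p(r, Z) = 3*√2/2 - (r - 5)/(Z - 38) = 3*√2/2 - (-5 + r)/(-38 + Z))
(p(189, 193) + 44231)/(-40294 + 13066) = ((5 - 1*189 - 57*√2 + (3/2)*193*√2)/(-38 + 193) + 44231)/(-40294 + 13066) = ((5 - 189 - 57*√2 + 579*√2/2)/155 + 44231)/(-27228) = ((-184 + 465*√2/2)/155 + 44231)*(-1/27228) = ((-184/155 + 3*√2/2) + 44231)*(-1/27228) = (6855621/155 + 3*√2/2)*(-1/27228) = -2285207/1406780 - √2/18152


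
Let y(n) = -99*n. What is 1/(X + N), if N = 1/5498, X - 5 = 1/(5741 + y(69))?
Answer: 1498205/7489923 ≈ 0.20003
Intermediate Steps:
X = 5449/1090 (X = 5 + 1/(5741 - 99*69) = 5 + 1/(5741 - 6831) = 5 + 1/(-1090) = 5 - 1/1090 = 5449/1090 ≈ 4.9991)
N = 1/5498 ≈ 0.00018188
1/(X + N) = 1/(5449/1090 + 1/5498) = 1/(7489923/1498205) = 1498205/7489923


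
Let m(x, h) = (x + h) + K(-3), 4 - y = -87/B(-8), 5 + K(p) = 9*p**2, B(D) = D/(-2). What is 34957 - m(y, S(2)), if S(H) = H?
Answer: 139413/4 ≈ 34853.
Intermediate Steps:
B(D) = -D/2 (B(D) = D*(-1/2) = -D/2)
K(p) = -5 + 9*p**2
y = 103/4 (y = 4 - (-87)/((-1/2*(-8))) = 4 - (-87)/4 = 4 - 1*(-87/4) = 4 + 87/4 = 103/4 ≈ 25.750)
m(x, h) = 76 + h + x (m(x, h) = (x + h) + (-5 + 9*(-3)**2) = (h + x) + (-5 + 9*9) = (h + x) + (-5 + 81) = (h + x) + 76 = 76 + h + x)
34957 - m(y, S(2)) = 34957 - (76 + 2 + 103/4) = 34957 - 1*415/4 = 34957 - 415/4 = 139413/4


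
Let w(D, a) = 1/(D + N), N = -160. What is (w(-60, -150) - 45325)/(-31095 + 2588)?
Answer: 9971501/6271540 ≈ 1.5900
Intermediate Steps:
w(D, a) = 1/(-160 + D) (w(D, a) = 1/(D - 160) = 1/(-160 + D))
(w(-60, -150) - 45325)/(-31095 + 2588) = (1/(-160 - 60) - 45325)/(-31095 + 2588) = (1/(-220) - 45325)/(-28507) = (-1/220 - 45325)*(-1/28507) = -9971501/220*(-1/28507) = 9971501/6271540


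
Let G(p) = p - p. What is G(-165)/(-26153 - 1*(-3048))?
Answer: 0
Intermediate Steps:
G(p) = 0
G(-165)/(-26153 - 1*(-3048)) = 0/(-26153 - 1*(-3048)) = 0/(-26153 + 3048) = 0/(-23105) = 0*(-1/23105) = 0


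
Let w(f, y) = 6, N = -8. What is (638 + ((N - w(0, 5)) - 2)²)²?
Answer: 799236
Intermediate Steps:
(638 + ((N - w(0, 5)) - 2)²)² = (638 + ((-8 - 1*6) - 2)²)² = (638 + ((-8 - 6) - 2)²)² = (638 + (-14 - 2)²)² = (638 + (-16)²)² = (638 + 256)² = 894² = 799236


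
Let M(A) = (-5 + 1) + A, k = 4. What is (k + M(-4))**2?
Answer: 16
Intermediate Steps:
M(A) = -4 + A
(k + M(-4))**2 = (4 + (-4 - 4))**2 = (4 - 8)**2 = (-4)**2 = 16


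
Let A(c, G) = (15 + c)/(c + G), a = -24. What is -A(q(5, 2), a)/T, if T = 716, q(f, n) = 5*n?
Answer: 25/10024 ≈ 0.0024940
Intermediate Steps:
A(c, G) = (15 + c)/(G + c)
-A(q(5, 2), a)/T = -(15 + 5*2)/(-24 + 5*2)/716 = -(15 + 10)/(-24 + 10)/716 = -25/(-14)/716 = -(-1/14*25)/716 = -(-25)/(14*716) = -1*(-25/10024) = 25/10024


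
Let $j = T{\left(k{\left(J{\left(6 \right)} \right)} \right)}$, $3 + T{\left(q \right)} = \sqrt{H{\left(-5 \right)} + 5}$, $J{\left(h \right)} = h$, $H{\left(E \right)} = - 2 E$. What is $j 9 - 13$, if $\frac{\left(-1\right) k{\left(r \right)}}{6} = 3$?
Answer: $-40 + 9 \sqrt{15} \approx -5.1432$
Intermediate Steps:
$k{\left(r \right)} = -18$ ($k{\left(r \right)} = \left(-6\right) 3 = -18$)
$T{\left(q \right)} = -3 + \sqrt{15}$ ($T{\left(q \right)} = -3 + \sqrt{\left(-2\right) \left(-5\right) + 5} = -3 + \sqrt{10 + 5} = -3 + \sqrt{15}$)
$j = -3 + \sqrt{15} \approx 0.87298$
$j 9 - 13 = \left(-3 + \sqrt{15}\right) 9 - 13 = \left(-27 + 9 \sqrt{15}\right) - 13 = -40 + 9 \sqrt{15}$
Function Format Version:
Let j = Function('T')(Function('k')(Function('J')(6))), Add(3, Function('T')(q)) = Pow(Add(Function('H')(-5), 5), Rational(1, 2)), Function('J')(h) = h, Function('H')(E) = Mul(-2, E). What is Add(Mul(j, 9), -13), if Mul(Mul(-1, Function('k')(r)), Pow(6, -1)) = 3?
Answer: Add(-40, Mul(9, Pow(15, Rational(1, 2)))) ≈ -5.1432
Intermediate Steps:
Function('k')(r) = -18 (Function('k')(r) = Mul(-6, 3) = -18)
Function('T')(q) = Add(-3, Pow(15, Rational(1, 2))) (Function('T')(q) = Add(-3, Pow(Add(Mul(-2, -5), 5), Rational(1, 2))) = Add(-3, Pow(Add(10, 5), Rational(1, 2))) = Add(-3, Pow(15, Rational(1, 2))))
j = Add(-3, Pow(15, Rational(1, 2))) ≈ 0.87298
Add(Mul(j, 9), -13) = Add(Mul(Add(-3, Pow(15, Rational(1, 2))), 9), -13) = Add(Add(-27, Mul(9, Pow(15, Rational(1, 2)))), -13) = Add(-40, Mul(9, Pow(15, Rational(1, 2))))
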